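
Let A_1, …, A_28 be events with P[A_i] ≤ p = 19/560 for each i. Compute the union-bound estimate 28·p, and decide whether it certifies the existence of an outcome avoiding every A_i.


Union bound: P[∪_{i=1}^{28} A_i] ≤ Σ_i P[A_i] ≤ 28·p = 28·(19/560) = 19/20.
Numerically: 19/20 ≈ 0.950.
Is 19/20 < 1? YES.
Since P[∪ A_i] ≤ 19/20 < 1, the complement has P[∩ A_i^c] ≥ 1 − 19/20 = 1/20 > 0, so some outcome avoids every A_i.

28·p = 19/20 ≈ 0.950; existence CERTIFIED by the union bound.


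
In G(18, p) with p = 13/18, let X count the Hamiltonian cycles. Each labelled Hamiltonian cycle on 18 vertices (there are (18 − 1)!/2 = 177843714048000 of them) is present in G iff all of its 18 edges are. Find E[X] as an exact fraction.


K_18 has (18 − 1)!/2 = 177843714048000 labelled Hamiltonian cycles.
For each such Hamiltonian cycle H, let X_H = 1 if all 18 edges of H are present in G. Then P[X_H = 1] = p^{18} = (13/18)^{18} = 112455406951957393129/39346408075296537575424.
By linearity of expectation: E[X] = Σ_H E[X_H] = 177843714048000 · p^{18} = 177843714048000 · 112455406951957393129/39346408075296537575424 = 1674446952588776589016668875/3294258113514384.
Numerically: E[X] ≈ 5.0829e+11.

E[X] = 177843714048000 · (13/18)^{18} = 1674446952588776589016668875/3294258113514384 ≈ 5.0829e+11.


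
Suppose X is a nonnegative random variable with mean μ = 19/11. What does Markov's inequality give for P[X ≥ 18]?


μ = E[X] = 19/11, a = 18.
Markov: P[X ≥ 18] ≤ μ/a = (19/11)/18 = 19/198.
Numerically: ≈ 0.0960.
(Since a = 18 > μ = 1.7273, the bound 19/198 is < 1 and informative.)

P[X ≥ 18] ≤ 19/198 ≈ 0.0960.


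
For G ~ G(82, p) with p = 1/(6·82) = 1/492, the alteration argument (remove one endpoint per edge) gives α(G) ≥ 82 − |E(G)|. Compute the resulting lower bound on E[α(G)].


E[|E(G)|] = C(82, 2)·p = 3321 · (1/492) = 27/4.
E[α(G)] ≥ n − E[|E(G)|] = 82 − 27/4 = 301/4.
Numerically: ≈ 75.25000.
(This is only a lower bound; the true E[α(G)] may be larger.)

E[α(G)] ≥ 301/4 ≈ 75.25000.


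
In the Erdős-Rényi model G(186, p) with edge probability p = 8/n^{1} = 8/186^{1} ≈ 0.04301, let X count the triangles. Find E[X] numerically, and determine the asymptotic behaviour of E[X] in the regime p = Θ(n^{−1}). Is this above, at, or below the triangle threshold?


Number of potential triangles: C(186, 3) = 1055240.
Each occurs with probability p³ ≈ (0.04301)³ ≈ 7.956666e-05.
By linearity: E[X] = C(186, 3)·p³ ≈ 1055240 · 7.956666e-05 ≈ 83.9619.
Here α = 1, so p = 8/n is exactly at the triangle threshold p ~ 1/n. Asymptotically E[X] → c³/6 = 8³/6 = 256/3 ≈ 85.3333, a bounded constant. In this regime the triangle count is asymptotically Poisson(c³/6).

E[X] ≈ 83.9619; in regime p = Θ(1/n^{1}) E[X] stays bounded (at the triangle threshold p ~ 1/n).


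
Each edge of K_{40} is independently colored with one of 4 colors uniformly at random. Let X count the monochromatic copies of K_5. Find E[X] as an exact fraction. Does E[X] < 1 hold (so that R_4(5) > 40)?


E[X] = C(40, 5) · 4^{1 − 10} = 658008 · 4^{−9} = 658008/262144.
As a reduced fraction: E[X] = 82251/32768 ≈ 2.5101.
Is E[X] < 1? NO.
Since E[X] ≥ 1, the first-moment bound is inconclusive at n = 40; it does NOT by itself certify R_4(5) > 40.

E[X] = 82251/32768 ≈ 2.5101; E[X] ≥ 1; first-moment method inconclusive here.


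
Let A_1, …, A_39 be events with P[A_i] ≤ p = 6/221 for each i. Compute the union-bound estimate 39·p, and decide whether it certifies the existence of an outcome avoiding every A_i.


Union bound: P[∪_{i=1}^{39} A_i] ≤ Σ_i P[A_i] ≤ 39·p = 39·(6/221) = 18/17.
Numerically: 18/17 ≈ 1.058824.
Is 18/17 < 1? NO.
Since the bound 18/17 is ≥ 1, the union bound is uninformative here; it does NOT by itself certify existence.

39·p = 18/17 ≈ 1.058824; existence NOT certified by the union bound.


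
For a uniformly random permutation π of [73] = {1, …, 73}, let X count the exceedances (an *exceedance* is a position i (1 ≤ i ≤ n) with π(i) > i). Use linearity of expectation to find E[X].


Write X = Σ_{i=1}^{73} X_i, where X_i = 1_{π(i) > i}.
For each fixed i, π(i) is uniform over {1, …, 73} (marginal of a uniform permutation), so P[π(i) > i] = (n − i)/n. Summing: Σ_{i=1}^{73} (n − i)/n = (0 + 1 + … + 72)/73 = 73(73 − 1)/(2·73) = (73 − 1)/2.
Hence E[X] = Σ_{i=1}^{73} (73 − i)/73 = 36 ≈ 36.000.

E[X] = 36 = 36.000.


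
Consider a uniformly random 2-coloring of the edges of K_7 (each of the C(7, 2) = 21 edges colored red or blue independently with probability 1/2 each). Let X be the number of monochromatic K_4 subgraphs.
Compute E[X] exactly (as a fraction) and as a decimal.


Let X = Σ_S X_S over the C(7, 4) = 35 subsets S of size 4, where X_S = 1 if the K_4 on S is monochromatic.
For a fixed S, the K_4 on S has C(4, 2) = 6 edges. P[all 6 edges red] = (1/2)^6, and likewise for blue, so P[monochromatic] = 2·(1/2)^6 = 2^{1 − 6} = 1/32.
Summing: E[X] = C(7, 4) · 2^{1 − 6} = 35 · 1/32 = 35/32.
Numerically: E[X] ≈ 1.09375.

E[X] = C(7,4)·2^(1−C(4,2)) = 35/32 ≈ 1.09375.


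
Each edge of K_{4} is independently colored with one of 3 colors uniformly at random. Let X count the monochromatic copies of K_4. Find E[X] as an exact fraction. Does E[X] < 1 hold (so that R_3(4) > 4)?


E[X] = C(4, 4) · 3^{1 − 6} = 1 · 3^{−5} = 1/243.
As a reduced fraction: E[X] = 1/243 ≈ 0.0041152.
Is E[X] < 1? YES.
Since E[X] < 1, there exists a 3-coloring of K_{4} with no monochromatic K_4; hence R_3(4) > 4.

E[X] = 1/243 ≈ 0.0041152; E[X] < 1, so R_3(4) > 4.


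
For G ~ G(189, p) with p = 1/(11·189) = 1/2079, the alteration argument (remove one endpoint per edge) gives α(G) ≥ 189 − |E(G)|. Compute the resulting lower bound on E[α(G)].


E[|E(G)|] = C(189, 2)·p = 17766 · (1/2079) = 94/11.
E[α(G)] ≥ n − E[|E(G)|] = 189 − 94/11 = 1985/11.
Numerically: ≈ 180.4545.
(This is only a lower bound; the true E[α(G)] may be larger.)

E[α(G)] ≥ 1985/11 ≈ 180.4545.


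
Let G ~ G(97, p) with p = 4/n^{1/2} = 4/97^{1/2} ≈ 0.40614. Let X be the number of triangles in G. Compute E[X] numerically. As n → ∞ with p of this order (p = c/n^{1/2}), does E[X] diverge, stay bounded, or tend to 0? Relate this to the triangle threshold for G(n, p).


Number of potential triangles: C(97, 3) = 147440.
Each occurs with probability p³ ≈ (0.40614)³ ≈ 6.6991912e-02.
By linearity: E[X] = C(97, 3)·p³ ≈ 147440 · 6.6991912e-02 ≈ 9877.28749.
Since α = 1/2 < 1, p = c/n^{1/2} ≫ 1/n is above the triangle threshold p ~ 1/n. Asymptotically E[X] ~ (c³/6)·n^{3(1−α)} = (4³/6)·n^{1.5} → ∞; triangles are abundant w.h.p.

E[X] ≈ 9877.28749; in regime p = Θ(1/n^{1/2}) E[X] diverges (above the triangle threshold p ~ 1/n).


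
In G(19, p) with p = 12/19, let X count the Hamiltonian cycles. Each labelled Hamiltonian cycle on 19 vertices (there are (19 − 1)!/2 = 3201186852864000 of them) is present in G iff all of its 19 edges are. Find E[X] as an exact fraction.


K_19 has (19 − 1)!/2 = 3201186852864000 labelled Hamiltonian cycles.
For each such Hamiltonian cycle H, let X_H = 1 if all 19 edges of H are present in G. Then P[X_H = 1] = p^{19} = (12/19)^{19} = 319479999370622926848/1978419655660313589123979.
By linearity: E[X] = Σ_H E[X_H] = 3201186852864000 · p^{19} = 3201186852864000 · 319479999370622926848/1978419655660313589123979 = 1022715173738237107931793611292672000/1978419655660313589123979.
Numerically: E[X] ≈ 5.16935e+11.

E[X] = 3201186852864000 · (12/19)^{19} = 1022715173738237107931793611292672000/1978419655660313589123979 ≈ 5.16935e+11.


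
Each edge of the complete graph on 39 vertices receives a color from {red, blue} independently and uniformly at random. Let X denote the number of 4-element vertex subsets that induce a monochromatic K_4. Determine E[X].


Let X = Σ_S X_S over the C(39, 4) = 82251 subsets S of size 4, where X_S = 1 if the K_4 on S is monochromatic.
For a fixed S, the K_4 on S has C(4, 2) = 6 edges. P[all 6 edges red] = (1/2)^6, and likewise for blue, so P[monochromatic] = 2·(1/2)^6 = 2^{1 − 6} = 1/32.
Summing: E[X] = C(39, 4) · 2^{1 − 6} = 82251 · 1/32 = 82251/32.
Numerically: E[X] ≈ 2570.344.

E[X] = C(39,4)·2^(1−C(4,2)) = 82251/32 ≈ 2570.344.


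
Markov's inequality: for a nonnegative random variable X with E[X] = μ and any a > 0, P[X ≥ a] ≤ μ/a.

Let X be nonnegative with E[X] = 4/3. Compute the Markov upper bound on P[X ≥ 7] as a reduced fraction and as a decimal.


μ = E[X] = 4/3, a = 7.
Markov: P[X ≥ 7] ≤ μ/a = (4/3)/7 = 4/21.
Numerically: ≈ 0.190476.
(Since a = 7 > μ = 1.333333, the bound 4/21 is < 1 and informative.)

P[X ≥ 7] ≤ 4/21 ≈ 0.190476.


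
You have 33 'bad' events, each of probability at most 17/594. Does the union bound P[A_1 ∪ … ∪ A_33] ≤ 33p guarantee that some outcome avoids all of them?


Union bound: P[∪_{i=1}^{33} A_i] ≤ Σ_i P[A_i] ≤ 33·p = 33·(17/594) = 17/18.
Numerically: 17/18 ≈ 0.9444.
Is 17/18 < 1? YES.
Since P[∪ A_i] ≤ 17/18 < 1, the complement has P[∩ A_i^c] ≥ 1 − 17/18 = 1/18 > 0, so some outcome avoids every A_i.

33·p = 17/18 ≈ 0.9444; existence CERTIFIED by the union bound.


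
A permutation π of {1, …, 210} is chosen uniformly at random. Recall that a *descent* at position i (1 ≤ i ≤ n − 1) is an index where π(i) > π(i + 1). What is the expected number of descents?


Write X = Σ X_I over i = 1, …, 209, with X_I the indicator of one descent.
There are 209 indicators.
For each fixed i, the pair (π(i), π(i+1)) is a uniformly random ordered pair of distinct values from {1, …, 210}; by symmetry P[π(i) > π(i+1)] = 1/2.
By linearity: E[X] = 209 · (1/2) = (210 − 1) · (1/2) = 209/2 ≈ 104.500000.

E[X] = 209/2 = 104.500000.


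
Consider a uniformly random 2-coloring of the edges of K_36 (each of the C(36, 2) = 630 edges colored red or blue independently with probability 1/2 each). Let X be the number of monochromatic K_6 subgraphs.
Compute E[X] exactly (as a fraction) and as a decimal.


Let X = Σ_S X_S over the C(36, 6) = 1947792 subsets S of size 6, where X_S = 1 if the K_6 on S is monochromatic.
For a fixed S, the K_6 on S has C(6, 2) = 15 edges. P[all 15 edges red] = (1/2)^15, and likewise for blue, so P[monochromatic] = 2·(1/2)^15 = 2^{1 − 15} = 1/16384.
By linearity of expectation: E[X] = C(36, 6) · 2^{1 − 15} = 1947792 · 1/16384 = 121737/1024.
Numerically: E[X] ≈ 118.88379.

E[X] = C(36,6)·2^(1−C(6,2)) = 121737/1024 ≈ 118.88379.


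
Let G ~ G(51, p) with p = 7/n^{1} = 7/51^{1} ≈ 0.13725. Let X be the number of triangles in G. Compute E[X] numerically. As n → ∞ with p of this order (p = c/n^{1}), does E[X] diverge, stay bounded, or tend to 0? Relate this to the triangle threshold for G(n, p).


Number of potential triangles: C(51, 3) = 20825.
Each occurs with probability p³ ≈ (0.13725)³ ≈ 2.5857325e-03.
By linearity: E[X] = C(51, 3)·p³ ≈ 20825 · 2.5857325e-03 ≈ 53.84788.
Here α = 1, so p = 7/n is exactly at the triangle threshold p ~ 1/n. Asymptotically E[X] → c³/6 = 7³/6 = 343/6 ≈ 57.16667, a bounded constant. In this regime the triangle count is asymptotically Poisson(c³/6).

E[X] ≈ 53.84788; in regime p = Θ(1/n^{1}) E[X] stays bounded (at the triangle threshold p ~ 1/n).


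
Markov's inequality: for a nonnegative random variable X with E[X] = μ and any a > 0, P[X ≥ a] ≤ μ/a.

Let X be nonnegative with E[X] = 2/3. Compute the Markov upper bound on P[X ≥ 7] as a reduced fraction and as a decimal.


μ = E[X] = 2/3, a = 7.
Markov: P[X ≥ 7] ≤ μ/a = (2/3)/7 = 2/21.
Numerically: ≈ 0.095.
(Since a = 7 > μ = 0.667, the bound 2/21 is < 1 and informative.)

P[X ≥ 7] ≤ 2/21 ≈ 0.095.


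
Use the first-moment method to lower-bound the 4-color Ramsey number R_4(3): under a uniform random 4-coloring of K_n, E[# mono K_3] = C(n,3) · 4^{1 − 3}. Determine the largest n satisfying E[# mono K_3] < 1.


We need C(n, 3) · 4^{1 − 3} < 1, i.e. C(n, 3) < 4^{3 − 1} = 16.
Check values of n near the boundary:
  n = 3: C(3, 3) = 1; 1 < 16? YES
  n = 4: C(4, 3) = 4; 4 < 16? YES
  n = 5: C(5, 3) = 10; 10 < 16? YES
  n = 6: C(6, 3) = 20; 20 < 16? NO
The largest n with C(n, 3) < 16 is n = 5 (where E[X] = 5/8 ≈ 0.625). Hence R_4(3) > 5, i.e. R_4(3) ≥ 6.

Largest n = 5; hence R_4(3) > 5.


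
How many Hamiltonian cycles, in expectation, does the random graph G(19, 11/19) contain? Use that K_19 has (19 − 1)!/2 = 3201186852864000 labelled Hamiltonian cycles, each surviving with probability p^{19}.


K_19 has (19 − 1)!/2 = 3201186852864000 labelled Hamiltonian cycles.
For each such Hamiltonian cycle H, let X_H = 1 if all 19 edges of H are present in G. Then P[X_H = 1] = p^{19} = (11/19)^{19} = 61159090448414546291/1978419655660313589123979.
By linearity of expectation: E[X] = Σ_H E[X_H] = 3201186852864000 · p^{19} = 3201186852864000 · 61159090448414546291/1978419655660313589123979 = 195781676276584883979724733927424000/1978419655660313589123979.
Numerically: E[X] ≈ 9.896e+10.

E[X] = 3201186852864000 · (11/19)^{19} = 195781676276584883979724733927424000/1978419655660313589123979 ≈ 9.896e+10.


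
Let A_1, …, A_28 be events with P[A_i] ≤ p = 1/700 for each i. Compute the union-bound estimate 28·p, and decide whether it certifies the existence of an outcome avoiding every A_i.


Union bound: P[∪_{i=1}^{28} A_i] ≤ Σ_i P[A_i] ≤ 28·p = 28·(1/700) = 1/25.
Numerically: 1/25 ≈ 0.040.
Is 1/25 < 1? YES.
Since P[∪ A_i] ≤ 1/25 < 1, the complement has P[∩ A_i^c] ≥ 1 − 1/25 = 24/25 > 0, so some outcome avoids every A_i.

28·p = 1/25 ≈ 0.040; existence CERTIFIED by the union bound.


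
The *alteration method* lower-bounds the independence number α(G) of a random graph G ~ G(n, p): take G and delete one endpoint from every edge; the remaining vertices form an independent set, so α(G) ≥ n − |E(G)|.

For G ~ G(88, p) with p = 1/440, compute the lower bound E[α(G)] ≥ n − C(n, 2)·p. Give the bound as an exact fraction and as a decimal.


E[|E(G)|] = C(88, 2)·p = 3828 · (1/440) = 87/10.
E[α(G)] ≥ n − E[|E(G)|] = 88 − 87/10 = 793/10.
Numerically: ≈ 79.30000.
(This is only a lower bound; the true E[α(G)] may be larger.)

E[α(G)] ≥ 793/10 ≈ 79.30000.


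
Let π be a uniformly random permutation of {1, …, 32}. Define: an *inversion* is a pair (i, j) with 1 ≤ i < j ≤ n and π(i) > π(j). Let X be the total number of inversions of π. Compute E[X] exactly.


Write X = Σ X_I over the C(32, 2) = 496 pairs i < j, with X_I the indicator of one inversion.
There are 496 indicators.
For each fixed pair i < j, the values π(i) and π(j) are two distinct elements of {1, …, 32} in uniformly random order; by symmetry P[π(i) > π(j)] = 1/2.
By linearity: E[X] = 496 · (1/2) = C(32, 2) · (1/2) = 496/2 = 248 ≈ 248.0000.

E[X] = 248 = 248.0000.


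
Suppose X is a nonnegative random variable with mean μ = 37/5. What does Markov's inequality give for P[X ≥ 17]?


μ = E[X] = 37/5, a = 17.
Markov: P[X ≥ 17] ≤ μ/a = (37/5)/17 = 37/85.
Numerically: ≈ 0.435294.
(Since a = 17 > μ = 7.400000, the bound 37/85 is < 1 and informative.)

P[X ≥ 17] ≤ 37/85 ≈ 0.435294.


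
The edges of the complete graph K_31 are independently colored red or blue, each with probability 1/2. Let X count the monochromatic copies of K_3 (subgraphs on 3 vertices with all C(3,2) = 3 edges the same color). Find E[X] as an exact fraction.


Let X = Σ_S X_S over the C(31, 3) = 4495 subsets S of size 3, where X_S = 1 if the K_3 on S is monochromatic.
For a fixed S, the K_3 on S has C(3, 2) = 3 edges. P[all 3 edges red] = (1/2)^3, and likewise for blue, so P[monochromatic] = 2·(1/2)^3 = 2^{1 − 3} = 1/4.
By linearity: E[X] = C(31, 3) · 2^{1 − 3} = 4495 · 1/4 = 4495/4.
Numerically: E[X] ≈ 1123.7500.

E[X] = C(31,3)·2^(1−C(3,2)) = 4495/4 ≈ 1123.7500.


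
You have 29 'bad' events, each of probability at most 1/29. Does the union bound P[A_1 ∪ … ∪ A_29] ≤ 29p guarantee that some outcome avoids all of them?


Union bound: P[∪_{i=1}^{29} A_i] ≤ Σ_i P[A_i] ≤ 29·p = 29·(1/29) = 1.
Numerically: 1 ≈ 1.00000.
Is 1 < 1? NO.
Since the bound 1 is ≥ 1, the union bound is uninformative here; it does NOT by itself certify existence.

29·p = 1 ≈ 1.00000; existence NOT certified by the union bound.


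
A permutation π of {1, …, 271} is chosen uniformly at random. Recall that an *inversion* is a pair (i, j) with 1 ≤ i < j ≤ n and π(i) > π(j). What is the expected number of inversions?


Write X = Σ X_I over the C(271, 2) = 36585 pairs i < j, with X_I the indicator of one inversion.
There are 36585 indicators.
For each fixed pair i < j, the values π(i) and π(j) are two distinct elements of {1, …, 271} in uniformly random order; by symmetry P[π(i) > π(j)] = 1/2.
By linearity: E[X] = 36585 · (1/2) = C(271, 2) · (1/2) = 36585/2 = 36585/2 ≈ 18292.500000.

E[X] = 36585/2 = 18292.500000.


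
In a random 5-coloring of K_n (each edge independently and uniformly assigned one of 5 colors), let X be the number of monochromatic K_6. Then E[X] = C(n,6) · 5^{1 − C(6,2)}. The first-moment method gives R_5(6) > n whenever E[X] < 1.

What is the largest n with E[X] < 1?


We need C(n, 6) · 5^{1 − 15} < 1, i.e. C(n, 6) < 5^{15 − 1} = 6103515625.
Check values of n near the boundary:
  n = 127: C(127, 6) = 5169379425; 5169379425 < 6103515625? YES
  n = 128: C(128, 6) = 5423611200; 5423611200 < 6103515625? YES
  n = 129: C(129, 6) = 5688177600; 5688177600 < 6103515625? YES
  n = 130: C(130, 6) = 5963412000; 5963412000 < 6103515625? YES
  n = 131: C(131, 6) = 6249655776; 6249655776 < 6103515625? NO
  n = 132: C(132, 6) = 6547258432; 6547258432 < 6103515625? NO
The largest n with C(n, 6) < 6103515625 is n = 130 (where E[X] = 47707296/48828125 ≈ 0.9770). Hence R_5(6) > 130, i.e. R_5(6) ≥ 131.

Largest n = 130; hence R_5(6) > 130.


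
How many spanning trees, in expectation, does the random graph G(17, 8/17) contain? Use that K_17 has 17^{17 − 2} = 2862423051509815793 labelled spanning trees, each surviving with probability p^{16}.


K_17 has 17^{17 − 2} = 2862423051509815793 labelled spanning trees.
For each such spanning tree H, let X_H = 1 if all 16 edges of H are present in G. Then P[X_H = 1] = p^{16} = (8/17)^{16} = 281474976710656/48661191875666868481.
By linearity: E[X] = Σ_H E[X_H] = 2862423051509815793 · p^{16} = 2862423051509815793 · 281474976710656/48661191875666868481 = 281474976710656/17.
Numerically: E[X] ≈ 1.656e+13.

E[X] = 2862423051509815793 · (8/17)^{16} = 281474976710656/17 ≈ 1.656e+13.


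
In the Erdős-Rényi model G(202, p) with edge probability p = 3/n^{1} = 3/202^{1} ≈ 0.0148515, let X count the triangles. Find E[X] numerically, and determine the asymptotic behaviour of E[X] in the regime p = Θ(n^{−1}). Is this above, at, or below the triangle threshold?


Number of potential triangles: C(202, 3) = 1353400.
Each occurs with probability p³ ≈ (0.0148515)³ ≈ 3.27574175e-06.
By linearity: E[X] = C(202, 3)·p³ ≈ 1353400 · 3.27574175e-06 ≈ 4.433389.
Here α = 1, so p = 3/n is exactly at the triangle threshold p ~ 1/n. Asymptotically E[X] → c³/6 = 3³/6 = 9/2 ≈ 4.500000, a bounded constant. In this regime the triangle count is asymptotically Poisson(c³/6).

E[X] ≈ 4.433389; in regime p = Θ(1/n^{1}) E[X] stays bounded (at the triangle threshold p ~ 1/n).


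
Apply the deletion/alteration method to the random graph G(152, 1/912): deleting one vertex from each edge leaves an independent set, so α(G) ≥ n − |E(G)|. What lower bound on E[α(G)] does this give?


E[|E(G)|] = C(152, 2)·p = 11476 · (1/912) = 151/12.
E[α(G)] ≥ n − E[|E(G)|] = 152 − 151/12 = 1673/12.
Numerically: ≈ 139.416667.
(This is only a lower bound; the true E[α(G)] may be larger.)

E[α(G)] ≥ 1673/12 ≈ 139.416667.


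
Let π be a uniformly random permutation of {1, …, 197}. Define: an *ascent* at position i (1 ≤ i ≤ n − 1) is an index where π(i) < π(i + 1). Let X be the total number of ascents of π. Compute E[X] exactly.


Write X = Σ X_I over i = 1, …, 196, with X_I the indicator of one ascent.
There are 196 indicators.
For each fixed i, the pair (π(i), π(i+1)) is a uniformly random ordered pair of distinct values from {1, …, 197}; by symmetry P[π(i) < π(i+1)] = 1/2.
By linearity: E[X] = 196 · (1/2) = (197 − 1) · (1/2) = 98 ≈ 98.00000.

E[X] = 98 = 98.00000.


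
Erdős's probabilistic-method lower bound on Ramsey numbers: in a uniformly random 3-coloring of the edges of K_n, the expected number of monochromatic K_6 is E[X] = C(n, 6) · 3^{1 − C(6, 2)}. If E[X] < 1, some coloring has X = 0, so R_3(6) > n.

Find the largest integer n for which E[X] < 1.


We need C(n, 6) · 3^{1 − 15} < 1, i.e. C(n, 6) < 3^{15 − 1} = 4782969.
Check values of n near the boundary:
  n = 40: C(40, 6) = 3838380; 3838380 < 4782969? YES
  n = 41: C(41, 6) = 4496388; 4496388 < 4782969? YES
  n = 42: C(42, 6) = 5245786; 5245786 < 4782969? NO
The largest n with C(n, 6) < 4782969 is n = 41 (where E[X] = 1498796/1594323 ≈ 0.94008). Hence R_3(6) > 41, i.e. R_3(6) ≥ 42.

Largest n = 41; hence R_3(6) > 41.


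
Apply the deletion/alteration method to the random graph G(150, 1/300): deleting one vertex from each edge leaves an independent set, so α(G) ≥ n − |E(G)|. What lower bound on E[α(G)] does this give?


E[|E(G)|] = C(150, 2)·p = 11175 · (1/300) = 149/4.
E[α(G)] ≥ n − E[|E(G)|] = 150 − 149/4 = 451/4.
Numerically: ≈ 112.75000.
(This is only a lower bound; the true E[α(G)] may be larger.)

E[α(G)] ≥ 451/4 ≈ 112.75000.


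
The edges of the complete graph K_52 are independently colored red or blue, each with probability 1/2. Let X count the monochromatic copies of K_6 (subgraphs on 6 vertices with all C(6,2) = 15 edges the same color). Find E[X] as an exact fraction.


Let X = Σ_S X_S over the C(52, 6) = 20358520 subsets S of size 6, where X_S = 1 if the K_6 on S is monochromatic.
For a fixed S, the K_6 on S has C(6, 2) = 15 edges. P[all 15 edges red] = (1/2)^15, and likewise for blue, so P[monochromatic] = 2·(1/2)^15 = 2^{1 − 15} = 1/16384.
By linearity: E[X] = C(52, 6) · 2^{1 − 15} = 20358520 · 1/16384 = 2544815/2048.
Numerically: E[X] ≈ 1242.5854.

E[X] = C(52,6)·2^(1−C(6,2)) = 2544815/2048 ≈ 1242.5854.


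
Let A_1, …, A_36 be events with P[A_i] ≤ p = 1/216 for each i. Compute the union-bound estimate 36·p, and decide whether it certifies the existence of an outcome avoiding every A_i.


Union bound: P[∪_{i=1}^{36} A_i] ≤ Σ_i P[A_i] ≤ 36·p = 36·(1/216) = 1/6.
Numerically: 1/6 ≈ 0.1667.
Is 1/6 < 1? YES.
Since P[∪ A_i] ≤ 1/6 < 1, the complement has P[∩ A_i^c] ≥ 1 − 1/6 = 5/6 > 0, so some outcome avoids every A_i.

36·p = 1/6 ≈ 0.1667; existence CERTIFIED by the union bound.


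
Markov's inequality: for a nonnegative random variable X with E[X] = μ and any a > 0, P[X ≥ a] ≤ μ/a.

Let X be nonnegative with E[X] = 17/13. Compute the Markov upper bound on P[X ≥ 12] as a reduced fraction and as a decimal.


μ = E[X] = 17/13, a = 12.
Markov: P[X ≥ 12] ≤ μ/a = (17/13)/12 = 17/156.
Numerically: ≈ 0.108974.
(Since a = 12 > μ = 1.307692, the bound 17/156 is < 1 and informative.)

P[X ≥ 12] ≤ 17/156 ≈ 0.108974.


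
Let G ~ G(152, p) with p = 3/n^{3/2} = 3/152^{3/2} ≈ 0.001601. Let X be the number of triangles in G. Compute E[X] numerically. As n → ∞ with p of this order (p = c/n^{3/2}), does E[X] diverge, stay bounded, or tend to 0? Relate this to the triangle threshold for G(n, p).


Number of potential triangles: C(152, 3) = 573800.
Each occurs with probability p³ ≈ (0.001601)³ ≈ 4.102680e-09.
By linearity: E[X] = C(152, 3)·p³ ≈ 573800 · 4.102680e-09 ≈ 0.0024.
Since α = 3/2 > 1, p = c/n^{3/2} = o(1/n) is below the triangle threshold p ~ 1/n. Asymptotically E[X] ~ (c³/6)·n^{3(1−α)} = (3³/6)·n^{-1.5} → 0, so by Markov's inequality G has no triangles w.h.p.

E[X] ≈ 0.0024; in regime p = Θ(1/n^{3/2}) E[X] tends to 0 (below the triangle threshold p ~ 1/n).


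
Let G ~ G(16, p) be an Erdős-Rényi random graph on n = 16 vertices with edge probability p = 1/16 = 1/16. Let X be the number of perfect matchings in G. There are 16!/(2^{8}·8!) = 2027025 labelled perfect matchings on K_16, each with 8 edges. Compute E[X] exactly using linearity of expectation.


K_16 has 16!/(2^{8}·8!) = 2027025 labelled perfect matchings.
For each such perfect matching H, let X_H = 1 if all 8 edges of H are present in G. Then P[X_H = 1] = p^{8} = (1/16)^{8} = 1/4294967296.
By linearity: E[X] = Σ_H E[X_H] = 2027025 · p^{8} = 2027025 · 1/4294967296 = 2027025/4294967296.
Numerically: E[X] ≈ 0.00047195.

E[X] = 2027025 · (1/16)^{8} = 2027025/4294967296 ≈ 0.00047195.


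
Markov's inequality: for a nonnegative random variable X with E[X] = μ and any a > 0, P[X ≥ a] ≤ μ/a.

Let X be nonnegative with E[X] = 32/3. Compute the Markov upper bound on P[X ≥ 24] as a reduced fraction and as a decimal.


μ = E[X] = 32/3, a = 24.
Markov: P[X ≥ 24] ≤ μ/a = (32/3)/24 = 4/9.
Numerically: ≈ 0.444444.
(Since a = 24 > μ = 10.666667, the bound 4/9 is < 1 and informative.)

P[X ≥ 24] ≤ 4/9 ≈ 0.444444.


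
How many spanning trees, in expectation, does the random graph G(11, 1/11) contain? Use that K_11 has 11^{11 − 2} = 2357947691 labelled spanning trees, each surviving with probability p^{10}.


K_11 has 11^{11 − 2} = 2357947691 labelled spanning trees.
For each such spanning tree H, let X_H = 1 if all 10 edges of H are present in G. Then P[X_H = 1] = p^{10} = (1/11)^{10} = 1/25937424601.
By linearity of expectation: E[X] = Σ_H E[X_H] = 2357947691 · p^{10} = 2357947691 · 1/25937424601 = 1/11.
Numerically: E[X] ≈ 0.090909.

E[X] = 2357947691 · (1/11)^{10} = 1/11 ≈ 0.090909.


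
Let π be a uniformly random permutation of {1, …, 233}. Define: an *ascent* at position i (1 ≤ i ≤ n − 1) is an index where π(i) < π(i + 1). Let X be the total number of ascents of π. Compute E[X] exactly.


Write X = Σ X_I over i = 1, …, 232, with X_I the indicator of one ascent.
There are 232 indicators.
For each fixed i, the pair (π(i), π(i+1)) is a uniformly random ordered pair of distinct values from {1, …, 233}; by symmetry P[π(i) < π(i+1)] = 1/2.
By linearity: E[X] = 232 · (1/2) = (233 − 1) · (1/2) = 116 ≈ 116.000000.

E[X] = 116 = 116.000000.


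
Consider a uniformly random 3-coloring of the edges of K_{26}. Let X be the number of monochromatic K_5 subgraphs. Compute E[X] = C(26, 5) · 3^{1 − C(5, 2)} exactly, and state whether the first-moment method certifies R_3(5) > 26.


E[X] = C(26, 5) · 3^{1 − 10} = 65780 · 3^{−9} = 65780/19683.
As a reduced fraction: E[X] = 65780/19683 ≈ 3.3420.
Is E[X] < 1? NO.
Since E[X] ≥ 1, the first-moment bound is inconclusive at n = 26; it does NOT by itself certify R_3(5) > 26.

E[X] = 65780/19683 ≈ 3.3420; E[X] ≥ 1; first-moment method inconclusive here.


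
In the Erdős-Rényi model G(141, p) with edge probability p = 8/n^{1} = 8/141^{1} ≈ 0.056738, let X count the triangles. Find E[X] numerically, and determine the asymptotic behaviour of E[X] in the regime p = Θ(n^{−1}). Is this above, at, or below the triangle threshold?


Number of potential triangles: C(141, 3) = 457310.
Each occurs with probability p³ ≈ (0.056738)³ ≈ 1.8264703e-04.
By linearity: E[X] = C(141, 3)·p³ ≈ 457310 · 1.8264703e-04 ≈ 83.52631.
Here α = 1, so p = 8/n is exactly at the triangle threshold p ~ 1/n. Asymptotically E[X] → c³/6 = 8³/6 = 256/3 ≈ 85.33333, a bounded constant. In this regime the triangle count is asymptotically Poisson(c³/6).

E[X] ≈ 83.52631; in regime p = Θ(1/n^{1}) E[X] stays bounded (at the triangle threshold p ~ 1/n).


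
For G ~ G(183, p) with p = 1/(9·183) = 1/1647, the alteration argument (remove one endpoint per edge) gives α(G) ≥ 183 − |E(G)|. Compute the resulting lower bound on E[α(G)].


E[|E(G)|] = C(183, 2)·p = 16653 · (1/1647) = 91/9.
E[α(G)] ≥ n − E[|E(G)|] = 183 − 91/9 = 1556/9.
Numerically: ≈ 172.88889.
(This is only a lower bound; the true E[α(G)] may be larger.)

E[α(G)] ≥ 1556/9 ≈ 172.88889.


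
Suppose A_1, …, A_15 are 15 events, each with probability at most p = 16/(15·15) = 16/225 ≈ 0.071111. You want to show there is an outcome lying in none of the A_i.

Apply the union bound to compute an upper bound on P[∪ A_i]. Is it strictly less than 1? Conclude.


Union bound: P[∪_{i=1}^{15} A_i] ≤ Σ_i P[A_i] ≤ 15·p = 15·(16/225) = 16/15.
Numerically: 16/15 ≈ 1.066667.
Is 16/15 < 1? NO.
Since the bound 16/15 is ≥ 1, the union bound is uninformative here; it does NOT by itself certify existence.

15·p = 16/15 ≈ 1.066667; existence NOT certified by the union bound.


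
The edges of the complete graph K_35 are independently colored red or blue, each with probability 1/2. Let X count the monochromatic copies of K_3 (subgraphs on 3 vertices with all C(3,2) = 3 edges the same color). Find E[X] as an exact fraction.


Let X = Σ_S X_S over the C(35, 3) = 6545 subsets S of size 3, where X_S = 1 if the K_3 on S is monochromatic.
For a fixed S, the K_3 on S has C(3, 2) = 3 edges. P[all 3 edges red] = (1/2)^3, and likewise for blue, so P[monochromatic] = 2·(1/2)^3 = 2^{1 − 3} = 1/4.
By linearity of expectation: E[X] = C(35, 3) · 2^{1 − 3} = 6545 · 1/4 = 6545/4.
Numerically: E[X] ≈ 1636.250000.

E[X] = C(35,3)·2^(1−C(3,2)) = 6545/4 ≈ 1636.250000.


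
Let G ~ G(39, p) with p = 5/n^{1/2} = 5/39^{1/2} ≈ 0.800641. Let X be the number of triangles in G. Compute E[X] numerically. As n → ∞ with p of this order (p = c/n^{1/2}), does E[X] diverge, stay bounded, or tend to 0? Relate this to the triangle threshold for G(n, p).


Number of potential triangles: C(39, 3) = 9139.
Each occurs with probability p³ ≈ (0.800641)³ ≈ 5.13231262e-01.
By linearity: E[X] = C(39, 3)·p³ ≈ 9139 · 5.13231262e-01 ≈ 4690.420505.
Since α = 1/2 < 1, p = c/n^{1/2} ≫ 1/n is above the triangle threshold p ~ 1/n. Asymptotically E[X] ~ (c³/6)·n^{3(1−α)} = (5³/6)·n^{1.5} → ∞; triangles are abundant w.h.p.

E[X] ≈ 4690.420505; in regime p = Θ(1/n^{1/2}) E[X] diverges (above the triangle threshold p ~ 1/n).


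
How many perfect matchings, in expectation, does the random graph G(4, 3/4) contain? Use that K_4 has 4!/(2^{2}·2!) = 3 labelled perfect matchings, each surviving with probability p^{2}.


K_4 has 4!/(2^{2}·2!) = 3 labelled perfect matchings.
For each such perfect matching H, let X_H = 1 if all 2 edges of H are present in G. Then P[X_H = 1] = p^{2} = (3/4)^{2} = 9/16.
Summing the indicators: E[X] = Σ_H E[X_H] = 3 · p^{2} = 3 · 9/16 = 27/16.
Numerically: E[X] ≈ 1.6875.

E[X] = 3 · (3/4)^{2} = 27/16 ≈ 1.6875.


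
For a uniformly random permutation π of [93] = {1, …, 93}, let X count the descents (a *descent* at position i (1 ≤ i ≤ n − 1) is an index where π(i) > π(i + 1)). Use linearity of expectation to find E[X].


Write X = Σ X_I over i = 1, …, 92, with X_I the indicator of one descent.
There are 92 indicators.
For each fixed i, the pair (π(i), π(i+1)) is a uniformly random ordered pair of distinct values from {1, …, 93}; by symmetry P[π(i) > π(i+1)] = 1/2.
By linearity: E[X] = 92 · (1/2) = (93 − 1) · (1/2) = 46 ≈ 46.000.

E[X] = 46 = 46.000.


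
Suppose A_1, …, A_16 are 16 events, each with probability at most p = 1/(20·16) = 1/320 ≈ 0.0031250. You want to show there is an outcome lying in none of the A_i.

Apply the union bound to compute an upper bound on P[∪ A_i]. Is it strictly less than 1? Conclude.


Union bound: P[∪_{i=1}^{16} A_i] ≤ Σ_i P[A_i] ≤ 16·p = 16·(1/320) = 1/20.
Numerically: 1/20 ≈ 0.0500000.
Is 1/20 < 1? YES.
Since P[∪ A_i] ≤ 1/20 < 1, the complement has P[∩ A_i^c] ≥ 1 − 1/20 = 19/20 > 0, so some outcome avoids every A_i.

16·p = 1/20 ≈ 0.0500000; existence CERTIFIED by the union bound.


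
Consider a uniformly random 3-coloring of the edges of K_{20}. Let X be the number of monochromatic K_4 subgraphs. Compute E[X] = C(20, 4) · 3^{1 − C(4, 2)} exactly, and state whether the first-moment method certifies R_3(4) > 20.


E[X] = C(20, 4) · 3^{1 − 6} = 4845 · 3^{−5} = 4845/243.
As a reduced fraction: E[X] = 1615/81 ≈ 19.938272.
Is E[X] < 1? NO.
Since E[X] ≥ 1, the first-moment bound is inconclusive at n = 20; it does NOT by itself certify R_3(4) > 20.

E[X] = 1615/81 ≈ 19.938272; E[X] ≥ 1; first-moment method inconclusive here.


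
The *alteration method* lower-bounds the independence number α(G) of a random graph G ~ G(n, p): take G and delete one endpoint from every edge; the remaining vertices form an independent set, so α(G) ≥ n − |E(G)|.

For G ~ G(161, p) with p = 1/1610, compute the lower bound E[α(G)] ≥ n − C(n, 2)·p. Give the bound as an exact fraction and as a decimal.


E[|E(G)|] = C(161, 2)·p = 12880 · (1/1610) = 8.
E[α(G)] ≥ n − E[|E(G)|] = 161 − 8 = 153.
Numerically: ≈ 153.000.
(This is only a lower bound; the true E[α(G)] may be larger.)

E[α(G)] ≥ 153 ≈ 153.000.


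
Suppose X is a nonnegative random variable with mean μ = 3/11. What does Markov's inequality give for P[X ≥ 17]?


μ = E[X] = 3/11, a = 17.
Markov: P[X ≥ 17] ≤ μ/a = (3/11)/17 = 3/187.
Numerically: ≈ 0.016.
(Since a = 17 > μ = 0.273, the bound 3/187 is < 1 and informative.)

P[X ≥ 17] ≤ 3/187 ≈ 0.016.


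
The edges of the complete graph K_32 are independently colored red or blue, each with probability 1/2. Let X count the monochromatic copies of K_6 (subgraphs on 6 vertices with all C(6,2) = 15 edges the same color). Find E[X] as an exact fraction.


Let X = Σ_S X_S over the C(32, 6) = 906192 subsets S of size 6, where X_S = 1 if the K_6 on S is monochromatic.
For a fixed S, the K_6 on S has C(6, 2) = 15 edges. P[all 15 edges red] = (1/2)^15, and likewise for blue, so P[monochromatic] = 2·(1/2)^15 = 2^{1 − 15} = 1/16384.
Summing: E[X] = C(32, 6) · 2^{1 − 15} = 906192 · 1/16384 = 56637/1024.
Numerically: E[X] ≈ 55.3096.

E[X] = C(32,6)·2^(1−C(6,2)) = 56637/1024 ≈ 55.3096.


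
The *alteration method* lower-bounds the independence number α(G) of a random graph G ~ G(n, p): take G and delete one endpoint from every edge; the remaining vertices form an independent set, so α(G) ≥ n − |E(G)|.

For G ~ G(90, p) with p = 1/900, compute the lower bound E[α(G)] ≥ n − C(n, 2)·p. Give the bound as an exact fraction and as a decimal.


E[|E(G)|] = C(90, 2)·p = 4005 · (1/900) = 89/20.
E[α(G)] ≥ n − E[|E(G)|] = 90 − 89/20 = 1711/20.
Numerically: ≈ 85.550000.
(This is only a lower bound; the true E[α(G)] may be larger.)

E[α(G)] ≥ 1711/20 ≈ 85.550000.


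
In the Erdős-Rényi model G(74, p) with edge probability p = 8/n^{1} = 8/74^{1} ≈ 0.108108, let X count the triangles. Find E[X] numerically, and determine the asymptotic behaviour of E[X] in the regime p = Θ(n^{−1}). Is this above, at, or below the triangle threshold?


Number of potential triangles: C(74, 3) = 64824.
Each occurs with probability p³ ≈ (0.108108)³ ≈ 1.26349871e-03.
By linearity: E[X] = C(74, 3)·p³ ≈ 64824 · 1.26349871e-03 ≈ 81.905040.
Here α = 1, so p = 8/n is exactly at the triangle threshold p ~ 1/n. Asymptotically E[X] → c³/6 = 8³/6 = 256/3 ≈ 85.333333, a bounded constant. In this regime the triangle count is asymptotically Poisson(c³/6).

E[X] ≈ 81.905040; in regime p = Θ(1/n^{1}) E[X] stays bounded (at the triangle threshold p ~ 1/n).


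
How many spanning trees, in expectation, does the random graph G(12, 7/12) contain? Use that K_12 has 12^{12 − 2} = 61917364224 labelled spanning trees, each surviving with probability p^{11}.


K_12 has 12^{12 − 2} = 61917364224 labelled spanning trees.
For each such spanning tree H, let X_H = 1 if all 11 edges of H are present in G. Then P[X_H = 1] = p^{11} = (7/12)^{11} = 1977326743/743008370688.
By linearity: E[X] = Σ_H E[X_H] = 61917364224 · p^{11} = 61917364224 · 1977326743/743008370688 = 1977326743/12.
Numerically: E[X] ≈ 1.65e+08.

E[X] = 61917364224 · (7/12)^{11} = 1977326743/12 ≈ 1.65e+08.


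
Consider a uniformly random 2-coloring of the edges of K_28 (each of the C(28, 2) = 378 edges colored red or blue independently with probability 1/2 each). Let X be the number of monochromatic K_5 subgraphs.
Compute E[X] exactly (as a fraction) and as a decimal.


Let X = Σ_S X_S over the C(28, 5) = 98280 subsets S of size 5, where X_S = 1 if the K_5 on S is monochromatic.
For a fixed S, the K_5 on S has C(5, 2) = 10 edges. P[all 10 edges red] = (1/2)^10, and likewise for blue, so P[monochromatic] = 2·(1/2)^10 = 2^{1 − 10} = 1/512.
By linearity of expectation: E[X] = C(28, 5) · 2^{1 − 10} = 98280 · 1/512 = 12285/64.
Numerically: E[X] ≈ 191.9531.

E[X] = C(28,5)·2^(1−C(5,2)) = 12285/64 ≈ 191.9531.


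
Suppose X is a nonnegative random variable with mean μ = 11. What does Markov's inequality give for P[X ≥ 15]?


μ = E[X] = 11, a = 15.
Markov: P[X ≥ 15] ≤ μ/a = (11)/15 = 11/15.
Numerically: ≈ 0.733333.
(Since a = 15 > μ = 11.000000, the bound 11/15 is < 1 and informative.)

P[X ≥ 15] ≤ 11/15 ≈ 0.733333.


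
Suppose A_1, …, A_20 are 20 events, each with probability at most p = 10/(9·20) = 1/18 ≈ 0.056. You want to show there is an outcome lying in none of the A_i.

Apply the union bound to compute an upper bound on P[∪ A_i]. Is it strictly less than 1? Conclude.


Union bound: P[∪_{i=1}^{20} A_i] ≤ Σ_i P[A_i] ≤ 20·p = 20·(1/18) = 10/9.
Numerically: 10/9 ≈ 1.111.
Is 10/9 < 1? NO.
Since the bound 10/9 is ≥ 1, the union bound is uninformative here; it does NOT by itself certify existence.

20·p = 10/9 ≈ 1.111; existence NOT certified by the union bound.


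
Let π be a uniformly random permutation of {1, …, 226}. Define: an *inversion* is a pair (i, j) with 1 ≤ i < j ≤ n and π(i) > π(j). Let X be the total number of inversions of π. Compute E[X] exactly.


Write X = Σ X_I over the C(226, 2) = 25425 pairs i < j, with X_I the indicator of one inversion.
There are 25425 indicators.
For each fixed pair i < j, the values π(i) and π(j) are two distinct elements of {1, …, 226} in uniformly random order; by symmetry P[π(i) > π(j)] = 1/2.
By linearity: E[X] = 25425 · (1/2) = C(226, 2) · (1/2) = 25425/2 = 25425/2 ≈ 12712.500.

E[X] = 25425/2 = 12712.500.


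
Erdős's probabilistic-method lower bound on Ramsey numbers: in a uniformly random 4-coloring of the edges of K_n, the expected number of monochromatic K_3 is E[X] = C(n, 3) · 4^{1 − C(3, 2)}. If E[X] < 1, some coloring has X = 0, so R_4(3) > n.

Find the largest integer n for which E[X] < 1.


We need C(n, 3) · 4^{1 − 3} < 1, i.e. C(n, 3) < 4^{3 − 1} = 16.
Check values of n near the boundary:
  n = 3: C(3, 3) = 1; 1 < 16? YES
  n = 4: C(4, 3) = 4; 4 < 16? YES
  n = 5: C(5, 3) = 10; 10 < 16? YES
  n = 6: C(6, 3) = 20; 20 < 16? NO
The largest n with C(n, 3) < 16 is n = 5 (where E[X] = 5/8 ≈ 0.62500). Hence R_4(3) > 5, i.e. R_4(3) ≥ 6.

Largest n = 5; hence R_4(3) > 5.


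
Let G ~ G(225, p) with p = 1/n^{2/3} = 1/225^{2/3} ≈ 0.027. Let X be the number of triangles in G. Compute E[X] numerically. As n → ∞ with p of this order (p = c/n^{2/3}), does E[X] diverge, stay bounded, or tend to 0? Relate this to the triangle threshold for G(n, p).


Number of potential triangles: C(225, 3) = 1873200.
Each occurs with probability p³ ≈ (0.027)³ ≈ 1.97531e-05.
By linearity: E[X] = C(225, 3)·p³ ≈ 1873200 · 1.97531e-05 ≈ 37.001.
Since α = 2/3 < 1, p = c/n^{2/3} ≫ 1/n is above the triangle threshold p ~ 1/n. Asymptotically E[X] ~ (c³/6)·n^{3(1−α)} = (1³/6)·n^{1} → ∞; triangles are abundant w.h.p.

E[X] ≈ 37.001; in regime p = Θ(1/n^{2/3}) E[X] diverges (above the triangle threshold p ~ 1/n).
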